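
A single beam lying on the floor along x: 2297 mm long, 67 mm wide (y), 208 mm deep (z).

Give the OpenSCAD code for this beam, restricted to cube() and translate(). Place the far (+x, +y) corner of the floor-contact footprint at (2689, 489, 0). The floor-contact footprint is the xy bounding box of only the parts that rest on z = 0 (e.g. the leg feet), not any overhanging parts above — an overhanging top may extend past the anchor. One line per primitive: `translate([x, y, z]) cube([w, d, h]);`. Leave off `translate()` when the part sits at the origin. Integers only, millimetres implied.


translate([392, 422, 0]) cube([2297, 67, 208]);


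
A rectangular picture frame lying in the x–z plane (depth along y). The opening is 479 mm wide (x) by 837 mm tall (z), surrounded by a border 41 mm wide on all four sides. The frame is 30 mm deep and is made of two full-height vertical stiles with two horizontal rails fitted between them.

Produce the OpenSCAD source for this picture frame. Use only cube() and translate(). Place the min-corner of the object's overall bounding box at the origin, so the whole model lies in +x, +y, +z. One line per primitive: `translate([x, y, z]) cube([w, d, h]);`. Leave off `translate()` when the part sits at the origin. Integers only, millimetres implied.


cube([41, 30, 919]);
translate([520, 0, 0]) cube([41, 30, 919]);
translate([41, 0, 0]) cube([479, 30, 41]);
translate([41, 0, 878]) cube([479, 30, 41]);


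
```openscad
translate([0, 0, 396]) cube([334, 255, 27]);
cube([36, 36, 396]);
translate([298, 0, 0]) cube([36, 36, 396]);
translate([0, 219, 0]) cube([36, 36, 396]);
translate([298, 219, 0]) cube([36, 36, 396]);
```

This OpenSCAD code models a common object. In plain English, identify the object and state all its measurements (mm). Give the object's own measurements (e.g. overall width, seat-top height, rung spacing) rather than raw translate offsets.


A simple wooden stool: a rectangular seat 334 mm (x) by 255 mm (y), 27 mm thick, top face at z = 423 mm, on four square legs, each 36×36 mm in cross-section. The legs rest on z = 0, each flush with a corner of the seat.


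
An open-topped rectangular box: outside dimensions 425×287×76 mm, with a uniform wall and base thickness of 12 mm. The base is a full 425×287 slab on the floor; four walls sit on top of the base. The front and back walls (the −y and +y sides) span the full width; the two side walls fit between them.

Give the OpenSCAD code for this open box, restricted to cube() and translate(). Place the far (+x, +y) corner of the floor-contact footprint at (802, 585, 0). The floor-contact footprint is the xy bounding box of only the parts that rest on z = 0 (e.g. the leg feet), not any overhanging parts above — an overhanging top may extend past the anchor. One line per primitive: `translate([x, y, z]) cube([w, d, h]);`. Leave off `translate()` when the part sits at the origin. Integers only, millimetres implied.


translate([377, 298, 0]) cube([425, 287, 12]);
translate([377, 298, 12]) cube([425, 12, 64]);
translate([377, 573, 12]) cube([425, 12, 64]);
translate([377, 310, 12]) cube([12, 263, 64]);
translate([790, 310, 12]) cube([12, 263, 64]);


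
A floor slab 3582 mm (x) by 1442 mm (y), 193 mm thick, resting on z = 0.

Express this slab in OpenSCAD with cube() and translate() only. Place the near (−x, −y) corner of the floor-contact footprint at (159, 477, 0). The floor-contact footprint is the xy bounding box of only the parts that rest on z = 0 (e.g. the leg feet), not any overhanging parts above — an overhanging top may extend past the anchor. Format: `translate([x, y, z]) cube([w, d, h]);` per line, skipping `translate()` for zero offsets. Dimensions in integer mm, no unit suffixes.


translate([159, 477, 0]) cube([3582, 1442, 193]);


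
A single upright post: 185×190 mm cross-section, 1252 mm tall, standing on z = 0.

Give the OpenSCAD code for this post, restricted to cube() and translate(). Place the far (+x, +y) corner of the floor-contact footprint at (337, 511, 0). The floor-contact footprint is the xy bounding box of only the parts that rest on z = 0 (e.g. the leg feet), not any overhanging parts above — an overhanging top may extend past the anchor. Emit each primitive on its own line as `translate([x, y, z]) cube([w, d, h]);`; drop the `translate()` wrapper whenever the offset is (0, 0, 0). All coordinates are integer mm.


translate([152, 321, 0]) cube([185, 190, 1252]);


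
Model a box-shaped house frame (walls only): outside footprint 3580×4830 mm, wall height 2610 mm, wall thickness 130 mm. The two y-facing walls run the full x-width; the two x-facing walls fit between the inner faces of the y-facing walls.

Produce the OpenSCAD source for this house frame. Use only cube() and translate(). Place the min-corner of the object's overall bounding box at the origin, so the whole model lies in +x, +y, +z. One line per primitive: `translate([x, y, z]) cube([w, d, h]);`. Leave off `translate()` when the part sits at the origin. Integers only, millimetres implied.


cube([3580, 130, 2610]);
translate([0, 4700, 0]) cube([3580, 130, 2610]);
translate([0, 130, 0]) cube([130, 4570, 2610]);
translate([3450, 130, 0]) cube([130, 4570, 2610]);


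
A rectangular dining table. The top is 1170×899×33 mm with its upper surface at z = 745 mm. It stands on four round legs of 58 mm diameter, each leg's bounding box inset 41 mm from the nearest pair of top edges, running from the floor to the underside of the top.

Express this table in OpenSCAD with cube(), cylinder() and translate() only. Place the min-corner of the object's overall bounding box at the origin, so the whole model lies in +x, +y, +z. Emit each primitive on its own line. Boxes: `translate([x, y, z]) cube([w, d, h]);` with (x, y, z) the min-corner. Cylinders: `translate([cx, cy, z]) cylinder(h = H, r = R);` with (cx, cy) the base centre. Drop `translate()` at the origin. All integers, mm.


translate([0, 0, 712]) cube([1170, 899, 33]);
translate([70, 70, 0]) cylinder(h = 712, r = 29);
translate([1100, 70, 0]) cylinder(h = 712, r = 29);
translate([70, 829, 0]) cylinder(h = 712, r = 29);
translate([1100, 829, 0]) cylinder(h = 712, r = 29);


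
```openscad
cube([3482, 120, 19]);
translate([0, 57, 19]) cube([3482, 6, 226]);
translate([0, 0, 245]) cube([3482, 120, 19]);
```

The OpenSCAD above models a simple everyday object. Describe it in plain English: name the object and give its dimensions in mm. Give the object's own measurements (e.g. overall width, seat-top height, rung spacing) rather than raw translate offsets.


An I-beam lying along x, 3482 mm long. Overall section height 264 mm. Two flanges 120 mm wide (y) and 19 mm thick, one on the floor and one at the top; a web 6 mm thick runs between them, centred on the flange width.


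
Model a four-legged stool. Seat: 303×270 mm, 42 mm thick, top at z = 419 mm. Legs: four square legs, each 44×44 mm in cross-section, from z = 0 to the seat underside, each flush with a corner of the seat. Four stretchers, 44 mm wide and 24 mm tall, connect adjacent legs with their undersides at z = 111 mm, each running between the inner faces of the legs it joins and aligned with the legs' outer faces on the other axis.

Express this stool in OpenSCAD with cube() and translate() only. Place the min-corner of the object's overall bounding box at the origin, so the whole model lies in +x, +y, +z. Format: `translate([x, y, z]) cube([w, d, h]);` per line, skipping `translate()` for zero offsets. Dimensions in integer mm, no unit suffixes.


translate([0, 0, 377]) cube([303, 270, 42]);
cube([44, 44, 377]);
translate([259, 0, 0]) cube([44, 44, 377]);
translate([0, 226, 0]) cube([44, 44, 377]);
translate([259, 226, 0]) cube([44, 44, 377]);
translate([44, 0, 111]) cube([215, 44, 24]);
translate([44, 226, 111]) cube([215, 44, 24]);
translate([0, 44, 111]) cube([44, 182, 24]);
translate([259, 44, 111]) cube([44, 182, 24]);


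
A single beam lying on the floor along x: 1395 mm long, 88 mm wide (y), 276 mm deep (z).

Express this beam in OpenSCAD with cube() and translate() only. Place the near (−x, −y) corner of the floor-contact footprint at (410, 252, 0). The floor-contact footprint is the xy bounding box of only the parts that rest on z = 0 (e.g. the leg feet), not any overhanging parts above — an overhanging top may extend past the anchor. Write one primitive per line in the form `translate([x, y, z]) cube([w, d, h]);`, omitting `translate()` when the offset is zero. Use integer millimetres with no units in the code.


translate([410, 252, 0]) cube([1395, 88, 276]);


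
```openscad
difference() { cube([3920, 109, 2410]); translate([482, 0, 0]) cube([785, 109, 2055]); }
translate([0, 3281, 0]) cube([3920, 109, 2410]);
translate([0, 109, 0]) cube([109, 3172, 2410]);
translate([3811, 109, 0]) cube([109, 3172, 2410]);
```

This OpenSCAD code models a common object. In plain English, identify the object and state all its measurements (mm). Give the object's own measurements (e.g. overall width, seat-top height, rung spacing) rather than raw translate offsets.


A single room: four walls, each 2410 mm tall and 109 mm thick, enclosing an outside footprint 3920×3390 mm (x × y), no floor or roof. The front and back walls (−y and +y sides) run the full x-width; the side walls fit between their inner faces. A door opening 785 mm wide and 2055 mm tall is cut through the front wall from the floor up, its −x edge 482 mm from the wall's −x end.


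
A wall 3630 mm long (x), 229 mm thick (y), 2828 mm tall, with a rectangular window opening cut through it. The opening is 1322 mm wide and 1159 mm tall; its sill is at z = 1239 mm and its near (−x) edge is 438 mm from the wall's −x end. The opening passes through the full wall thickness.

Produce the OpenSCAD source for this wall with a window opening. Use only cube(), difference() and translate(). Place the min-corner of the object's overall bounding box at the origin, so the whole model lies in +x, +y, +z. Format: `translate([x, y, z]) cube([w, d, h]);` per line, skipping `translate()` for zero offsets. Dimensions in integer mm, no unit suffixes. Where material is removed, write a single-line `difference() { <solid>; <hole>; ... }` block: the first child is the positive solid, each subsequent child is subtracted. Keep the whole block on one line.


difference() { cube([3630, 229, 2828]); translate([438, 0, 1239]) cube([1322, 229, 1159]); }


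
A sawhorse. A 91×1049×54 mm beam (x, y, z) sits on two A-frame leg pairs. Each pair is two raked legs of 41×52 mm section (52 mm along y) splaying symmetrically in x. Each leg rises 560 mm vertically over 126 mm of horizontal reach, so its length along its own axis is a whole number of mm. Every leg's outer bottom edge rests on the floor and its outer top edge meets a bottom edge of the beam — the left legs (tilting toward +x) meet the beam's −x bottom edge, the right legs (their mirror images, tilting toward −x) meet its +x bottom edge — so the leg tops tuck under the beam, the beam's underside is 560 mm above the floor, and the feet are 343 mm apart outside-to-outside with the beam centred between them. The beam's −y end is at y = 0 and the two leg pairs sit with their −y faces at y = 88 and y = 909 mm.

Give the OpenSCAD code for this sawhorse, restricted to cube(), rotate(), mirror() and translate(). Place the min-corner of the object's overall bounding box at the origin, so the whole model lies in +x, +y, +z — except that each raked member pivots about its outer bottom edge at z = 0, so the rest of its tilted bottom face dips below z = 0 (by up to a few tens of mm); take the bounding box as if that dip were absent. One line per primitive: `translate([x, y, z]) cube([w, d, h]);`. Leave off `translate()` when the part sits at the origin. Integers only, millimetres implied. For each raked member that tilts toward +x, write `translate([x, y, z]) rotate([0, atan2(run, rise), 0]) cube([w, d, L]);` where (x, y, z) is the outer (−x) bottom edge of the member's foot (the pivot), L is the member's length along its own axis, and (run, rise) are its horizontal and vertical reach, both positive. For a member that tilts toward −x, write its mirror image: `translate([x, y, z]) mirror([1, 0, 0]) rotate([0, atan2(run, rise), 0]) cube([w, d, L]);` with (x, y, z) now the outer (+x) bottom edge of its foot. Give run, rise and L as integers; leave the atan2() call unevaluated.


translate([126, 0, 560]) cube([91, 1049, 54]);
translate([0, 88, 0]) rotate([0, atan2(126, 560), 0]) cube([41, 52, 574]);
translate([343, 88, 0]) mirror([1, 0, 0]) rotate([0, atan2(126, 560), 0]) cube([41, 52, 574]);
translate([0, 909, 0]) rotate([0, atan2(126, 560), 0]) cube([41, 52, 574]);
translate([343, 909, 0]) mirror([1, 0, 0]) rotate([0, atan2(126, 560), 0]) cube([41, 52, 574]);


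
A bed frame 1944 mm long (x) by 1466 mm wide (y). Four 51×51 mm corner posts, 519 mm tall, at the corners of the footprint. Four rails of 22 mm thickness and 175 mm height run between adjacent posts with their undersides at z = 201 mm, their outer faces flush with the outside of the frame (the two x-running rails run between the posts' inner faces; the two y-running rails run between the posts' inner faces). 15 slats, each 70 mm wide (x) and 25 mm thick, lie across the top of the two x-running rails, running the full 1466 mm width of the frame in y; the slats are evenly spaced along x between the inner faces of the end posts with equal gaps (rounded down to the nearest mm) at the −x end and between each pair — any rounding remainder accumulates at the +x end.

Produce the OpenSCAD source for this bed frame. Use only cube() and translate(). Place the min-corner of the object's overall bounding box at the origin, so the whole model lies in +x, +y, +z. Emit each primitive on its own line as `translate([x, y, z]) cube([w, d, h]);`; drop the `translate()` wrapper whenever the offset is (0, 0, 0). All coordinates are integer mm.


cube([51, 51, 519]);
translate([0, 1415, 0]) cube([51, 51, 519]);
translate([1893, 0, 0]) cube([51, 51, 519]);
translate([1893, 1415, 0]) cube([51, 51, 519]);
translate([51, 0, 201]) cube([1842, 22, 175]);
translate([51, 1444, 201]) cube([1842, 22, 175]);
translate([0, 51, 201]) cube([22, 1364, 175]);
translate([1922, 51, 201]) cube([22, 1364, 175]);
translate([100, 0, 376]) cube([70, 1466, 25]);
translate([219, 0, 376]) cube([70, 1466, 25]);
translate([338, 0, 376]) cube([70, 1466, 25]);
translate([457, 0, 376]) cube([70, 1466, 25]);
translate([576, 0, 376]) cube([70, 1466, 25]);
translate([695, 0, 376]) cube([70, 1466, 25]);
translate([814, 0, 376]) cube([70, 1466, 25]);
translate([933, 0, 376]) cube([70, 1466, 25]);
translate([1052, 0, 376]) cube([70, 1466, 25]);
translate([1171, 0, 376]) cube([70, 1466, 25]);
translate([1290, 0, 376]) cube([70, 1466, 25]);
translate([1409, 0, 376]) cube([70, 1466, 25]);
translate([1528, 0, 376]) cube([70, 1466, 25]);
translate([1647, 0, 376]) cube([70, 1466, 25]);
translate([1766, 0, 376]) cube([70, 1466, 25]);


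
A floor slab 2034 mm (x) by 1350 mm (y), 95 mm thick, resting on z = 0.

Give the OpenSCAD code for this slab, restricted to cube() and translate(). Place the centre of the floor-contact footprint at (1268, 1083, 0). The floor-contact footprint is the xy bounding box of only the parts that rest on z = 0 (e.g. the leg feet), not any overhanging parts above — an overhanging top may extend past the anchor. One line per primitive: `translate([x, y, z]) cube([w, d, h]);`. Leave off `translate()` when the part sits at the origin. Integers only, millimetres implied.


translate([251, 408, 0]) cube([2034, 1350, 95]);


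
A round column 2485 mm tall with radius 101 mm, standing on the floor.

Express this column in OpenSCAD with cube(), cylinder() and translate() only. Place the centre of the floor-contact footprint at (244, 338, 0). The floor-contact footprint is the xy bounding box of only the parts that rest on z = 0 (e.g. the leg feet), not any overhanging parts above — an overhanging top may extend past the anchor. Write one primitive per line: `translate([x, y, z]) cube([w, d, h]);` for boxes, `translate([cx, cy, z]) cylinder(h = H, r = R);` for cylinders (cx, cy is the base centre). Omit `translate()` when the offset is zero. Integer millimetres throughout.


translate([244, 338, 0]) cylinder(h = 2485, r = 101);


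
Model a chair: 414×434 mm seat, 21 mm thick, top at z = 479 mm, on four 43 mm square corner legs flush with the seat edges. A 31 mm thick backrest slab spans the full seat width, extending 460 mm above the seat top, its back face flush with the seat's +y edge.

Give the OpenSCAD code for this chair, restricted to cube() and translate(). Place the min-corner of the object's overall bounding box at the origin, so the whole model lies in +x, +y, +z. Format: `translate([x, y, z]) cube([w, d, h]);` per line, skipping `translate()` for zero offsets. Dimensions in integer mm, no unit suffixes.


translate([0, 0, 458]) cube([414, 434, 21]);
cube([43, 43, 458]);
translate([371, 0, 0]) cube([43, 43, 458]);
translate([0, 391, 0]) cube([43, 43, 458]);
translate([371, 391, 0]) cube([43, 43, 458]);
translate([0, 403, 479]) cube([414, 31, 460]);


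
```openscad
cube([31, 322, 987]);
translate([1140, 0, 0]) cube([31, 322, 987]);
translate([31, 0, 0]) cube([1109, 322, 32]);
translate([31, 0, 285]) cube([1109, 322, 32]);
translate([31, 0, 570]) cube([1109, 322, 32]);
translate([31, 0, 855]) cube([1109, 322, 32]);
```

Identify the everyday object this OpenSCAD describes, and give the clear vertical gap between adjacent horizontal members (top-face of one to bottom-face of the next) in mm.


A bookshelf. The clear shelf gap is 253 mm.

Two tall side panels with 4 horizontal boards between them — a bookshelf. The first two shelf undersides are at z = 0 and z = 285; with shelf thickness 32, the clear gap is 285 − 0 − 32 = 253 mm.


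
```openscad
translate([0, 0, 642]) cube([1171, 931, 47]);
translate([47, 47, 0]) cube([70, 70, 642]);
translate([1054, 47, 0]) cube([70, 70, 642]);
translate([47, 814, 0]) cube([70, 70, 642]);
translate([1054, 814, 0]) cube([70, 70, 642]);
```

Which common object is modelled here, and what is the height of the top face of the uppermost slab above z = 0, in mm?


A table. The table height is 689 mm.

A 1171×931×47 slab sits at z = 642 on four 70 mm square posts — a table. The top surface is at 642 + 47 = 689 mm.


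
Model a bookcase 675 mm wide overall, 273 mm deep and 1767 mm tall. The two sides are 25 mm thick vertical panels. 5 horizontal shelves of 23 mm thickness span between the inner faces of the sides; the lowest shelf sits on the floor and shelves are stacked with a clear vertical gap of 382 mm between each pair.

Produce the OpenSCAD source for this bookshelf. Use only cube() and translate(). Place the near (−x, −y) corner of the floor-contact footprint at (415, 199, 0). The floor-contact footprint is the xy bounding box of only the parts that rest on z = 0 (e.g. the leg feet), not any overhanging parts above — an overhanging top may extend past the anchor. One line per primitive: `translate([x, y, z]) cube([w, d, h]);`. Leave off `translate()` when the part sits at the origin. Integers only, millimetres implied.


translate([415, 199, 0]) cube([25, 273, 1767]);
translate([1065, 199, 0]) cube([25, 273, 1767]);
translate([440, 199, 0]) cube([625, 273, 23]);
translate([440, 199, 405]) cube([625, 273, 23]);
translate([440, 199, 810]) cube([625, 273, 23]);
translate([440, 199, 1215]) cube([625, 273, 23]);
translate([440, 199, 1620]) cube([625, 273, 23]);


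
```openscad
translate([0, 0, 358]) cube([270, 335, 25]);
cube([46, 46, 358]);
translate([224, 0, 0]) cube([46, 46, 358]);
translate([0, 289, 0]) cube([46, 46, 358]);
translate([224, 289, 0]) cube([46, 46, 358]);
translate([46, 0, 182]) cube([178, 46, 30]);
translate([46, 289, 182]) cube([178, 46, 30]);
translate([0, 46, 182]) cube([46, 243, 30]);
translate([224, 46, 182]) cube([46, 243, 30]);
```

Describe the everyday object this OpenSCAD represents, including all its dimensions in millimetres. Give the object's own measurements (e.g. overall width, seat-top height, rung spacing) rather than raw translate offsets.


A simple wooden stool: a rectangular seat 270 mm (x) by 335 mm (y), 25 mm thick, top face at z = 383 mm, on four square legs, each 46×46 mm in cross-section. The legs rest on z = 0, each flush with a corner of the seat. Four stretchers, 46 mm wide and 30 mm tall, connect adjacent legs with their undersides at z = 182 mm, each running between the inner faces of the legs it joins and aligned with the legs' outer faces on the other axis.


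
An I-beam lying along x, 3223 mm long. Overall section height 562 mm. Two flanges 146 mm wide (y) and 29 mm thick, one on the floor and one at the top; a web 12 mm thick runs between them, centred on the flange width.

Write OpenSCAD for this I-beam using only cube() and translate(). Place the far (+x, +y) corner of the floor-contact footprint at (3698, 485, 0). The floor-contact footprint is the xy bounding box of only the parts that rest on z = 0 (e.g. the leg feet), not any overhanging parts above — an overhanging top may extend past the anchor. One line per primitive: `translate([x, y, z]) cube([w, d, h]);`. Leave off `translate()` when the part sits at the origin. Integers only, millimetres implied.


translate([475, 339, 0]) cube([3223, 146, 29]);
translate([475, 406, 29]) cube([3223, 12, 504]);
translate([475, 339, 533]) cube([3223, 146, 29]);


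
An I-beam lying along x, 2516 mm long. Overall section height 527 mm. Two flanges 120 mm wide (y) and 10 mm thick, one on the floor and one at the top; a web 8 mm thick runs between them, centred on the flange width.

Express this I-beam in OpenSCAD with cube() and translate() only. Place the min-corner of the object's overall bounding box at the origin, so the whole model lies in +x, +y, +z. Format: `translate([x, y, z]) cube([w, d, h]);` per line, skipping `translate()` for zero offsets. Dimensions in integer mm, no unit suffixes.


cube([2516, 120, 10]);
translate([0, 56, 10]) cube([2516, 8, 507]);
translate([0, 0, 517]) cube([2516, 120, 10]);


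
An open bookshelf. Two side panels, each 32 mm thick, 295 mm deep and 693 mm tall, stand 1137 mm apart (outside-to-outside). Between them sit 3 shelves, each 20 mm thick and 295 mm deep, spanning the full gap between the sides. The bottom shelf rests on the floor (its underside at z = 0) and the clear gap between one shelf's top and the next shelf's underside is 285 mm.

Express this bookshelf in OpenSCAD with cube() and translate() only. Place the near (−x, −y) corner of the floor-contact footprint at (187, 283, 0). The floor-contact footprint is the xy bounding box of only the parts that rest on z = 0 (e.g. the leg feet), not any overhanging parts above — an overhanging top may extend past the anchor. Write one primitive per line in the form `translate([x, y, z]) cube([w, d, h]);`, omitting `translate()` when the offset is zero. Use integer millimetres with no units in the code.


translate([187, 283, 0]) cube([32, 295, 693]);
translate([1292, 283, 0]) cube([32, 295, 693]);
translate([219, 283, 0]) cube([1073, 295, 20]);
translate([219, 283, 305]) cube([1073, 295, 20]);
translate([219, 283, 610]) cube([1073, 295, 20]);


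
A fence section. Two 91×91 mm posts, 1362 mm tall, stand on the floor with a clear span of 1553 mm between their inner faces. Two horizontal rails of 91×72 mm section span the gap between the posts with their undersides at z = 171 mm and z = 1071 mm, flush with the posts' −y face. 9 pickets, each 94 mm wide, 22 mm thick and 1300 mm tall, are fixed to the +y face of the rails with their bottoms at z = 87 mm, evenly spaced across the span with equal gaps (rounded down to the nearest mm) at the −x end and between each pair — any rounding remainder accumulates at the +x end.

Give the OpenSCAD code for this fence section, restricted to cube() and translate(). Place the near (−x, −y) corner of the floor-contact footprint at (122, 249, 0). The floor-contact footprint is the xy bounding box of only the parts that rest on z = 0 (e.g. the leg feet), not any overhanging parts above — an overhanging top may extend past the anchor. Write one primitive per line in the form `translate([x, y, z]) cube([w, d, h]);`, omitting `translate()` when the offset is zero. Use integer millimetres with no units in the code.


translate([122, 249, 0]) cube([91, 91, 1362]);
translate([1766, 249, 0]) cube([91, 91, 1362]);
translate([213, 249, 171]) cube([1553, 91, 72]);
translate([213, 249, 1071]) cube([1553, 91, 72]);
translate([283, 340, 87]) cube([94, 22, 1300]);
translate([447, 340, 87]) cube([94, 22, 1300]);
translate([611, 340, 87]) cube([94, 22, 1300]);
translate([775, 340, 87]) cube([94, 22, 1300]);
translate([939, 340, 87]) cube([94, 22, 1300]);
translate([1103, 340, 87]) cube([94, 22, 1300]);
translate([1267, 340, 87]) cube([94, 22, 1300]);
translate([1431, 340, 87]) cube([94, 22, 1300]);
translate([1595, 340, 87]) cube([94, 22, 1300]);


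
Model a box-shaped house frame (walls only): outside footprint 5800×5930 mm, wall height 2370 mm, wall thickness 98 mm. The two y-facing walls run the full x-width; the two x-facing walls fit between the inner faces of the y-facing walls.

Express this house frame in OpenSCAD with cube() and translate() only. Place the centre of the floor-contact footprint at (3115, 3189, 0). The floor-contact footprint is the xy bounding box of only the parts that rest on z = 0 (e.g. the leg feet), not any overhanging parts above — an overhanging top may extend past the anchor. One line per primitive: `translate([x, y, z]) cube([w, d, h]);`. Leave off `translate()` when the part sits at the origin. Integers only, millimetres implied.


translate([215, 224, 0]) cube([5800, 98, 2370]);
translate([215, 6056, 0]) cube([5800, 98, 2370]);
translate([215, 322, 0]) cube([98, 5734, 2370]);
translate([5917, 322, 0]) cube([98, 5734, 2370]);


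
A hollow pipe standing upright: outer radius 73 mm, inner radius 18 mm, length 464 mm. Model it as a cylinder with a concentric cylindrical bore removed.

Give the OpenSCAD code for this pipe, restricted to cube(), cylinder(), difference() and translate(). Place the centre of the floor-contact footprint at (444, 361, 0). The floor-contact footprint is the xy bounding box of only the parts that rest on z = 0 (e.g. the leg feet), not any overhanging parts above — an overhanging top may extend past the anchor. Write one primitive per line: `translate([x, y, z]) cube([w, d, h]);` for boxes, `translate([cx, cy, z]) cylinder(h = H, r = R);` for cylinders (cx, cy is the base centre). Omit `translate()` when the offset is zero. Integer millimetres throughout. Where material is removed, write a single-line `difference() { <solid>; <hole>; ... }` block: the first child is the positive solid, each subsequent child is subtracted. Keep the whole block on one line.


difference() { translate([444, 361, 0]) cylinder(h = 464, r = 73); translate([444, 361, 0]) cylinder(h = 464, r = 18); }


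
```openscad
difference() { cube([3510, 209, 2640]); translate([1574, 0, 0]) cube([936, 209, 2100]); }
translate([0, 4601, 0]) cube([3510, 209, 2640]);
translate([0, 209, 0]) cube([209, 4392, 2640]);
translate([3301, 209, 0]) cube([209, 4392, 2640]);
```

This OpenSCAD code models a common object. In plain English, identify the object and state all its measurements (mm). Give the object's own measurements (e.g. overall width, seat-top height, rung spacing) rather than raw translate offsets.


A single room: four walls, each 2640 mm tall and 209 mm thick, enclosing an outside footprint 3510×4810 mm (x × y), no floor or roof. The front and back walls (−y and +y sides) run the full x-width; the side walls fit between their inner faces. A door opening 936 mm wide and 2100 mm tall is cut through the front wall from the floor up, its −x edge 1574 mm from the wall's −x end.


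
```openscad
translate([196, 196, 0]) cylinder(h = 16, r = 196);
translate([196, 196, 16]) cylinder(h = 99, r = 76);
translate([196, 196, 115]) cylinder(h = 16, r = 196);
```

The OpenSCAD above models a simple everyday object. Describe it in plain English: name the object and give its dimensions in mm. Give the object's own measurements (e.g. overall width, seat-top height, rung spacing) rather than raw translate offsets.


A spool: two coaxial disc flanges of radius 196 mm and thickness 16 mm, joined by a core cylinder of radius 76 mm and height 99 mm. The lower flange rests on z = 0 and the three cylinders share a vertical axis.


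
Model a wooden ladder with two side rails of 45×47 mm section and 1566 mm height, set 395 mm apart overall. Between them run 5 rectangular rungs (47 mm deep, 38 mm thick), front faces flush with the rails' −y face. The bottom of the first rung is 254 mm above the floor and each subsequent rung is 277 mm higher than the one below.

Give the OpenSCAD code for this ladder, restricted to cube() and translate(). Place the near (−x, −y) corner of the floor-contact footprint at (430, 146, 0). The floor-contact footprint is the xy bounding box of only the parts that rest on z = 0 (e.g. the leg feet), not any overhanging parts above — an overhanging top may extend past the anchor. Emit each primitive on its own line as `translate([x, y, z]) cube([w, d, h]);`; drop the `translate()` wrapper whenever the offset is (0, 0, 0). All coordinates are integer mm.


// rung span = 395 - 2*45 = 305
// rung[k] z = 254 + k*277
translate([430, 146, 0]) cube([45, 47, 1566]);
translate([780, 146, 0]) cube([45, 47, 1566]);
translate([475, 146, 254]) cube([305, 47, 38]);
translate([475, 146, 531]) cube([305, 47, 38]);
translate([475, 146, 808]) cube([305, 47, 38]);
translate([475, 146, 1085]) cube([305, 47, 38]);
translate([475, 146, 1362]) cube([305, 47, 38]);


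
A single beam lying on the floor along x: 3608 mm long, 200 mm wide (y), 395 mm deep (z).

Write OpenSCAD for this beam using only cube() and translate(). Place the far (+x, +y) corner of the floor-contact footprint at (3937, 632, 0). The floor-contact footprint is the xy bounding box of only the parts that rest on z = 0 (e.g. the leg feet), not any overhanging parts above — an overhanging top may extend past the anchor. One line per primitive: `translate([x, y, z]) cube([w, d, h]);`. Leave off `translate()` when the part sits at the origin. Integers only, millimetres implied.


translate([329, 432, 0]) cube([3608, 200, 395]);


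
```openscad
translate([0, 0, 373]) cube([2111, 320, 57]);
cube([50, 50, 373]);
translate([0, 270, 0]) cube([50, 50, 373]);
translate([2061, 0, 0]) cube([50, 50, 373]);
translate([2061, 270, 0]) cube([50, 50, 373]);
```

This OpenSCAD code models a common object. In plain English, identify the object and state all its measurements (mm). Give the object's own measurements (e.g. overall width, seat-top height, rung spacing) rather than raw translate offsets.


A bench: a 2111×320 mm seat slab, 57 mm thick, top at z = 430 mm, on four 50×50 mm square legs flush with the seat corners and standing on z = 0.


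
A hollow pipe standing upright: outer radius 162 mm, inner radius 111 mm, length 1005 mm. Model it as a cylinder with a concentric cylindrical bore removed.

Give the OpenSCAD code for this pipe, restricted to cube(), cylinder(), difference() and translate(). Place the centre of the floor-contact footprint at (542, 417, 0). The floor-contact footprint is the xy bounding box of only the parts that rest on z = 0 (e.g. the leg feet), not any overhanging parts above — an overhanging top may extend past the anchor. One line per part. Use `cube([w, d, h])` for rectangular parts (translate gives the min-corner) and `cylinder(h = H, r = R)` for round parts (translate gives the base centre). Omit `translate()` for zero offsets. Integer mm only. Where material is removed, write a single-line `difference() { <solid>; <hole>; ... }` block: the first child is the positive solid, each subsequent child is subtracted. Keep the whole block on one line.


difference() { translate([542, 417, 0]) cylinder(h = 1005, r = 162); translate([542, 417, 0]) cylinder(h = 1005, r = 111); }


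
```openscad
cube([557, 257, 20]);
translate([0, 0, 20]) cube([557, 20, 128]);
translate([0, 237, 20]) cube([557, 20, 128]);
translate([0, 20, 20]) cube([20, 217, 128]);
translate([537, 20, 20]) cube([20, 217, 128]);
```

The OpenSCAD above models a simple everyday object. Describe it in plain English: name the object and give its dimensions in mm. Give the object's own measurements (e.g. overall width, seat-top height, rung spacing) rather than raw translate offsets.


An open-topped rectangular box: outside dimensions 557×257×148 mm, with a uniform wall and base thickness of 20 mm. The base is a full 557×257 slab on the floor; four walls sit on top of the base. The front and back walls (the −y and +y sides) span the full width; the two side walls fit between them.


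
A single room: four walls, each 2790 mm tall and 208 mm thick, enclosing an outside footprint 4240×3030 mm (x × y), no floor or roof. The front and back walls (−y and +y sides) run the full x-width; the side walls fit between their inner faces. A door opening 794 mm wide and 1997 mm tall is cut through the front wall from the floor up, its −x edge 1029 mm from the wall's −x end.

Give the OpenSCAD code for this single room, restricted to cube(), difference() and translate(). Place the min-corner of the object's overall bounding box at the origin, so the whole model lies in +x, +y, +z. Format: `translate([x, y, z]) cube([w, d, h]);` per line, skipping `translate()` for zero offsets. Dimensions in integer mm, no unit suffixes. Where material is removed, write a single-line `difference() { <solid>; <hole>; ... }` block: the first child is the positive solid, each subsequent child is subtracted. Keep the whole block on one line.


difference() { cube([4240, 208, 2790]); translate([1029, 0, 0]) cube([794, 208, 1997]); }
translate([0, 2822, 0]) cube([4240, 208, 2790]);
translate([0, 208, 0]) cube([208, 2614, 2790]);
translate([4032, 208, 0]) cube([208, 2614, 2790]);


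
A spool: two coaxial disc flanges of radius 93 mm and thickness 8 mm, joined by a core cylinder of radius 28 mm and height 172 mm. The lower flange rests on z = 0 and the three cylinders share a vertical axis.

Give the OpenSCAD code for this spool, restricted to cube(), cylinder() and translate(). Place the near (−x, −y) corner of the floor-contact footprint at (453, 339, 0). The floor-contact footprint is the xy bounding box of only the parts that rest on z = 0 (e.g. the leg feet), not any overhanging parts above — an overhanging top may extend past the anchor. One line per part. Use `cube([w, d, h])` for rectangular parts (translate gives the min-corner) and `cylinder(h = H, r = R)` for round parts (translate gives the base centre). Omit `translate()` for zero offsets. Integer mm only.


translate([546, 432, 0]) cylinder(h = 8, r = 93);
translate([546, 432, 8]) cylinder(h = 172, r = 28);
translate([546, 432, 180]) cylinder(h = 8, r = 93);


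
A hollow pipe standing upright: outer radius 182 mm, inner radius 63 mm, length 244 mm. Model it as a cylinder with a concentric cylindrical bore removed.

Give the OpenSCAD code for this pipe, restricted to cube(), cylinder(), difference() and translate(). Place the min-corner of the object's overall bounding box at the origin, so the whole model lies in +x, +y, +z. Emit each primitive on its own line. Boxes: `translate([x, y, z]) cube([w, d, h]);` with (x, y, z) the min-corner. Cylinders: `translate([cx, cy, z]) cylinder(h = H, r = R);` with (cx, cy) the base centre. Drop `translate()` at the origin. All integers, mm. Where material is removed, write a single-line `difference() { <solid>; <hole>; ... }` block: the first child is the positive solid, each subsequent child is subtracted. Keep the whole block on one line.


difference() { translate([182, 182, 0]) cylinder(h = 244, r = 182); translate([182, 182, 0]) cylinder(h = 244, r = 63); }


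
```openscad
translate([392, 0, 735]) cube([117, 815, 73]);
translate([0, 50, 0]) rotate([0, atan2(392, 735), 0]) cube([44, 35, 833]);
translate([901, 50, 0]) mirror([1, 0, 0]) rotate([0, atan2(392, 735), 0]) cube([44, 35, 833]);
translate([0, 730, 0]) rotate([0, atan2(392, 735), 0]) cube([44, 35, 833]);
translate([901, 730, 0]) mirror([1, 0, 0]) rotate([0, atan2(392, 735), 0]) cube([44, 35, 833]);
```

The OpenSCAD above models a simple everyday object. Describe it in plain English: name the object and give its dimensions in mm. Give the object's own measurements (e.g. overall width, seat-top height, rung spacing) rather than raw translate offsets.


A sawhorse. A 117×815×73 mm beam (x, y, z) sits on two A-frame leg pairs. Each pair is two raked legs of 44×35 mm section (35 mm along y) splaying symmetrically in x. Each leg rises 735 mm vertically over 392 mm of horizontal reach and is 833 mm long along its own axis. Every leg's outer bottom edge rests on the floor and its outer top edge meets a bottom edge of the beam — the left legs (tilting toward +x) meet the beam's −x bottom edge, the right legs (their mirror images, tilting toward −x) meet its +x bottom edge — so the leg tops tuck under the beam, the beam's underside is 735 mm above the floor, and the feet are 901 mm apart outside-to-outside with the beam centred between them. The two leg pairs are set in 50 mm from either end of the beam.


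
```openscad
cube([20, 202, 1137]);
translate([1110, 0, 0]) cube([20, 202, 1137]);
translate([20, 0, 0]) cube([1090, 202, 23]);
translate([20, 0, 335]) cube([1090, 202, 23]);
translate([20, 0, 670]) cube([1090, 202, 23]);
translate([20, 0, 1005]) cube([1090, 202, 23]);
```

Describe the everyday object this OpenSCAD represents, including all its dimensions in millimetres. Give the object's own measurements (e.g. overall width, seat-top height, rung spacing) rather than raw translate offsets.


An open bookshelf. Two side panels, each 20 mm thick, 202 mm deep and 1137 mm tall, stand 1130 mm apart (outside-to-outside). Between them sit 4 shelves, each 23 mm thick and 202 mm deep, spanning the full gap between the sides. The bottom shelf rests on the floor (its underside at z = 0) and the clear gap between one shelf's top and the next shelf's underside is 312 mm.


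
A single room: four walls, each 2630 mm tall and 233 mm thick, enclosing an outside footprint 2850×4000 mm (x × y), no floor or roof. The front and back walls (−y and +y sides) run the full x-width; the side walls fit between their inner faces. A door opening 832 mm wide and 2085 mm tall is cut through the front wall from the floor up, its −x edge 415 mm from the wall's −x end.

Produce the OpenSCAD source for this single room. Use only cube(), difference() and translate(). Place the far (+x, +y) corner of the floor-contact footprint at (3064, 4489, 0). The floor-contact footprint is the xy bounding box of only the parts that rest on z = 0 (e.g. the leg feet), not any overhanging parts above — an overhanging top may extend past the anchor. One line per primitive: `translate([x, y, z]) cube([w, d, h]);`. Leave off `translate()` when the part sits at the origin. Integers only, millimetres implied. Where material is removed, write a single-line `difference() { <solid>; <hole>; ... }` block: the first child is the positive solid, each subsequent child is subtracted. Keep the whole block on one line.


difference() { translate([214, 489, 0]) cube([2850, 233, 2630]); translate([629, 489, 0]) cube([832, 233, 2085]); }
translate([214, 4256, 0]) cube([2850, 233, 2630]);
translate([214, 722, 0]) cube([233, 3534, 2630]);
translate([2831, 722, 0]) cube([233, 3534, 2630]);


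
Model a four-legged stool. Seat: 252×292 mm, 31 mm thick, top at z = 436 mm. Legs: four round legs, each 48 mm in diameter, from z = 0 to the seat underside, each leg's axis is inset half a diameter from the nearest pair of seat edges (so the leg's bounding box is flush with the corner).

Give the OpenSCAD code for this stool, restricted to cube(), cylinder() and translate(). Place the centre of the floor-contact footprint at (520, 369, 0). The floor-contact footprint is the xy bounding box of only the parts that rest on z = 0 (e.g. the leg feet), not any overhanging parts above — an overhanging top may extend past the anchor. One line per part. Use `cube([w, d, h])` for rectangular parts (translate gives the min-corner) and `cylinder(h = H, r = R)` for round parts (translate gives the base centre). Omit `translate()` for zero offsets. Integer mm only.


translate([394, 223, 405]) cube([252, 292, 31]);
translate([418, 247, 0]) cylinder(h = 405, r = 24);
translate([622, 247, 0]) cylinder(h = 405, r = 24);
translate([418, 491, 0]) cylinder(h = 405, r = 24);
translate([622, 491, 0]) cylinder(h = 405, r = 24);
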